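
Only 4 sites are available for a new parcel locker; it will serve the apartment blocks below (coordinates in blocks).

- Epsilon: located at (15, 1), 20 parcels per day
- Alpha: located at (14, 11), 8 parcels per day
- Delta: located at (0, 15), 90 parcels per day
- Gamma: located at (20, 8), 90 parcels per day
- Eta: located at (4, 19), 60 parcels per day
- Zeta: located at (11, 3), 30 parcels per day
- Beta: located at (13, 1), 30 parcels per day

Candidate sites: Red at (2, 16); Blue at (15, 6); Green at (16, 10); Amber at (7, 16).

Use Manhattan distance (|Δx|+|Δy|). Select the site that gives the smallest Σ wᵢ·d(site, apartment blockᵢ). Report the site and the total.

Total weighted distance at each candidate:
  Red (2, 16): total = 5046
  Blue (15, 6): total = 4798
  Green (16, 10): total = 4634
  Amber (7, 16): total = 4666
Minimum is at Green with total 4634 blocks.

Green, total 4634 blocks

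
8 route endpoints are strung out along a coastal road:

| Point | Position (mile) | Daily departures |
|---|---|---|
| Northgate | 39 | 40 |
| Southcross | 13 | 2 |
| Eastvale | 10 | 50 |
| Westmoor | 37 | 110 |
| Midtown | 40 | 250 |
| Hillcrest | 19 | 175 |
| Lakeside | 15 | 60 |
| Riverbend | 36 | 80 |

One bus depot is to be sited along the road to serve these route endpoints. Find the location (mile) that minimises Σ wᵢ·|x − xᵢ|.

For a sum of weighted absolute distances on a line, the optimum is the weighted median (not the mean). Total weight W = 767; half-weight = 383.5.
Sort by position and accumulate weight:
  mile 10 (Eastvale, w=50) → cum 50
  mile 13 (Southcross, w=2) → cum 52
  mile 15 (Lakeside, w=60) → cum 112
  mile 19 (Hillcrest, w=175) → cum 287
  mile 36 (Riverbend, w=80) → cum 367
  mile 37 (Westmoor, w=110) → cum 477  ≥ 383.5 → median here
  mile 39 (Northgate, w=40) → cum 517
  mile 40 (Midtown, w=250) → cum 767
Optimal location: mile 37.

x = 37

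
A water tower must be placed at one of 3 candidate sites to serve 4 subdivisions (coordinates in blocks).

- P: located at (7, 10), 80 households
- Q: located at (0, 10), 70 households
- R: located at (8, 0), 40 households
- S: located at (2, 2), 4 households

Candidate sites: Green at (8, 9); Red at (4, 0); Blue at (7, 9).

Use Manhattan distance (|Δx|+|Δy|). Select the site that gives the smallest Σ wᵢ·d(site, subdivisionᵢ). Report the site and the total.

Blue, total 1088 blocks

Total weighted distance at each candidate:
  Green (8, 9): total = 1202
  Red (4, 0): total = 2196
  Blue (7, 9): total = 1088
Minimum is at Blue with total 1088 blocks.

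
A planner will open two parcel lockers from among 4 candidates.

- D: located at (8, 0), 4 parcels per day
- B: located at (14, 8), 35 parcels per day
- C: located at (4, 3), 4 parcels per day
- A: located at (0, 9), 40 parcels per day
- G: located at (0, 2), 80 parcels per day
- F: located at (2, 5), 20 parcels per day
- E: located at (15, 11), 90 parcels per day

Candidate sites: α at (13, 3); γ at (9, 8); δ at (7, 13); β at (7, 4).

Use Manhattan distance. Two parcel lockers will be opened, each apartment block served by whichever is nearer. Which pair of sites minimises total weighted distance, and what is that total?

Evaluate every pair (each demand assigned to the nearer of the two):
  {γ, β}: total = 2261
  {α, β}: total = 2466
  {δ, β}: total = 2601
  {α, γ}: total = 2773
  {γ, δ}: total = 2861
  {α, δ}: total = 2998
Best pair: {γ, β} with total 2261.

{γ, β}, total 2261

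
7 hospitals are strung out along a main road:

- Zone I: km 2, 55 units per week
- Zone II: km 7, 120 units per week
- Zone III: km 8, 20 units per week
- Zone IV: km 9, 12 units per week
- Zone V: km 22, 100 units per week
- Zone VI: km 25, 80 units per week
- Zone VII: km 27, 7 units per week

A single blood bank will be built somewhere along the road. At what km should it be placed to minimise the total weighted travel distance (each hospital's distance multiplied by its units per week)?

x = 9

For a sum of weighted absolute distances on a line, the optimum is the weighted median (not the mean). Total weight W = 394; half-weight = 197.
Sort by position and accumulate weight:
  km 2 (Zone I, w=55) → cum 55
  km 7 (Zone II, w=120) → cum 175
  km 8 (Zone III, w=20) → cum 195
  km 9 (Zone IV, w=12) → cum 207  ≥ 197 → median here
  km 22 (Zone V, w=100) → cum 307
  km 25 (Zone VI, w=80) → cum 387
  km 27 (Zone VII, w=7) → cum 394
Optimal location: km 9.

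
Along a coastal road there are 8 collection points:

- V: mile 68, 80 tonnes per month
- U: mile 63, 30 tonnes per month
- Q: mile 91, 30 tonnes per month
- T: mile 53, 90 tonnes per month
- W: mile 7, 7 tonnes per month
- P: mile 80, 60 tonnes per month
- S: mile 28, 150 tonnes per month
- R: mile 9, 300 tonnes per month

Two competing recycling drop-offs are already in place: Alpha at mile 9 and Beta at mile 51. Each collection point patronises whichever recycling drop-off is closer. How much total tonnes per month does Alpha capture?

457

The indifferent point is the midpoint (9+51)/2 = 30; collection points left of it (closer to Alpha at 9) go to Alpha, those right go to Beta.
  W at 7 (w=7) → Alpha
  R at 9 (w=300) → Alpha
  S at 28 (w=150) → Alpha
  T at 53 (w=90) → Beta
  U at 63 (w=30) → Beta
  V at 68 (w=80) → Beta
  P at 80 (w=60) → Beta
  Q at 91 (w=30) → Beta
Alpha captures 457; Beta captures 290.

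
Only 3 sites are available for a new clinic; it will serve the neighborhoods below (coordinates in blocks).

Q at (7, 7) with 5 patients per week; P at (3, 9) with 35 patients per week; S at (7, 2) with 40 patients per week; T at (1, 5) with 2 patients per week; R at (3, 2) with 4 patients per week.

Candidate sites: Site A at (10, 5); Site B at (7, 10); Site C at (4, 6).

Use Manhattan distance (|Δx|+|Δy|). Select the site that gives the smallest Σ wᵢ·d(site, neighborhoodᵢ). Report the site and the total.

Total weighted distance at each candidate:
  Site A (10, 5): total = 708
  Site B (7, 10): total = 580
  Site C (4, 6): total = 468
Minimum is at Site C with total 468 blocks.

Site C, total 468 blocks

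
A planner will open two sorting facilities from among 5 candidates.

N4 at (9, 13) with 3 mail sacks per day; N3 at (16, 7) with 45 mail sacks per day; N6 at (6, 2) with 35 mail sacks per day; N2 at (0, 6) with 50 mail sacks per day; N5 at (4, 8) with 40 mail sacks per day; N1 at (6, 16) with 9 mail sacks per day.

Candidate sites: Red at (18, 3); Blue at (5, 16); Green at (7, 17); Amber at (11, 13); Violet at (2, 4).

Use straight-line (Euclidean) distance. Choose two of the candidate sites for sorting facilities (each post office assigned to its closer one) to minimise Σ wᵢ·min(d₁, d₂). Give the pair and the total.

{Red, Violet}, total 826.1

Evaluate every pair (each demand assigned to the nearer of the two):
  {Red, Violet}: total = 826.1
  {Amber, Violet}: total = 886.8
  {Green, Violet}: total = 1108.4
  {Blue, Violet}: total = 1140.4
  {Red, Blue}: total = 1528.2
  {Blue, Amber}: total = 1670.9
  {Red, Amber}: total = 1677.2
  {Red, Green}: total = 1680.2
  {Green, Amber}: total = 1789.1
  {Blue, Green}: total = 2000.6
Best pair: {Red, Violet} with total 826.1.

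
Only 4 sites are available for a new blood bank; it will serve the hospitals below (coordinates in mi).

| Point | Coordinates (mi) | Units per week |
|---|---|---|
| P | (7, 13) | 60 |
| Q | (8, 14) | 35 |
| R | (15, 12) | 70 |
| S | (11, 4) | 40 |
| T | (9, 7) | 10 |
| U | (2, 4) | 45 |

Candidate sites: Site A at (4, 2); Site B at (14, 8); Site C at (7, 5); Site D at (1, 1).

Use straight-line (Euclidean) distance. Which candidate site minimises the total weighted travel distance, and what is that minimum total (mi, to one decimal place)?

Site B, total 1921.9 mi

Total weighted distance at each candidate:
  Site A (4, 2): total = 2656.6
  Site B (14, 8): total = 1921.9
  Site C (7, 5): total = 1963.7
  Site D (1, 1): total = 3228.0
Minimum is at Site B with total 1921.9 mi.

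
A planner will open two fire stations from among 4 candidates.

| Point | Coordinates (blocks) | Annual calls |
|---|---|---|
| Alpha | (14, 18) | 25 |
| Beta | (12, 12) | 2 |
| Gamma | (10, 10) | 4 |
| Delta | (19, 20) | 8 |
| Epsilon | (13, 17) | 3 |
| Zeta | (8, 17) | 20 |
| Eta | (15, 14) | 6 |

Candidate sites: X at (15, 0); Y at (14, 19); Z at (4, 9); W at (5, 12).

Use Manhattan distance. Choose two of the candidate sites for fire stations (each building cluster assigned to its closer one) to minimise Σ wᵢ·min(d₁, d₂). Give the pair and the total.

Evaluate every pair (each demand assigned to the nearer of the two):
  {Y, W}: total = 320
  {Y, Z}: total = 324
  {X, Y}: total = 348
  {X, W}: total = 864
  {Z, W}: total = 864
  {X, Z}: total = 1092
Best pair: {Y, W} with total 320.

{Y, W}, total 320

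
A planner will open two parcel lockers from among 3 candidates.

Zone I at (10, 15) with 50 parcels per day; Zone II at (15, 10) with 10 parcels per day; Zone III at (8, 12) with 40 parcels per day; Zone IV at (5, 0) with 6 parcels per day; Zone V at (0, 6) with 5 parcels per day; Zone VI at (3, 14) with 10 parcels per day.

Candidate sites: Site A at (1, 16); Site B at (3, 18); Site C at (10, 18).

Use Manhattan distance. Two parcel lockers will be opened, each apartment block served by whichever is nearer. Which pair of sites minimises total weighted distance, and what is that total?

{Site A, Site C}, total 815

Evaluate every pair (each demand assigned to the nearer of the two):
  {Site A, Site C}: total = 815
  {Site B, Site C}: total = 835
  {Site A, Site B}: total = 1355
Best pair: {Site A, Site C} with total 815.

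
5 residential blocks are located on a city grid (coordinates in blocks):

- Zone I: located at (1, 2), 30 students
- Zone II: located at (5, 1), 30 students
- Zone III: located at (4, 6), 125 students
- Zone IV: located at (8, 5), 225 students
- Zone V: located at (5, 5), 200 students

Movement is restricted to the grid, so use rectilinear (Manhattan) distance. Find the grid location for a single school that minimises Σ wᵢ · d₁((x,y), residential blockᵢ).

Manhattan distance separates: Σwᵢ(|x−xᵢ|+|y−yᵢ|) = Σwᵢ|x−xᵢ| + Σwᵢ|y−yᵢ|, so x and y are optimised independently as 1-D weighted medians.
Total weight W = 610; half = 305.
x-coordinate, sorted with cumulative weight:
  x=1 (Zone I, w=30) cum 30
  x=4 (Zone III, w=125) cum 155
  x=5 (Zone II, w=30) cum 185
  x=5 (Zone V, w=200) cum 385  ← median
  x=8 (Zone IV, w=225) cum 610
⇒ x* = 5
y-coordinate, sorted with cumulative weight:
  y=1 (Zone II, w=30) cum 30
  y=2 (Zone I, w=30) cum 60
  y=5 (Zone IV, w=225) cum 285
  y=5 (Zone V, w=200) cum 485  ← median
  y=6 (Zone III, w=125) cum 610
⇒ y* = 5

(5, 5)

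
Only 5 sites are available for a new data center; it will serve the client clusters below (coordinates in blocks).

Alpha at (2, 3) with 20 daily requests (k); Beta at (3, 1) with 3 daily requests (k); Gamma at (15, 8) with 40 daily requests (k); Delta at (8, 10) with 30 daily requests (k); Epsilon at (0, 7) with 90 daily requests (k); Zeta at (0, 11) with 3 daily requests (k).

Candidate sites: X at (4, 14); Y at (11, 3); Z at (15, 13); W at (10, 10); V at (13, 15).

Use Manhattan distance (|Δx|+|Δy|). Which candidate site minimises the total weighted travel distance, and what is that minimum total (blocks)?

Total weighted distance at each candidate:
  X (4, 14): total = 2233
  Y (11, 3): total = 2277
  Z (15, 13): total = 2973
  W (10, 10): total = 1891
  V (13, 15): total = 3133
Minimum is at W with total 1891 blocks.

W, total 1891 blocks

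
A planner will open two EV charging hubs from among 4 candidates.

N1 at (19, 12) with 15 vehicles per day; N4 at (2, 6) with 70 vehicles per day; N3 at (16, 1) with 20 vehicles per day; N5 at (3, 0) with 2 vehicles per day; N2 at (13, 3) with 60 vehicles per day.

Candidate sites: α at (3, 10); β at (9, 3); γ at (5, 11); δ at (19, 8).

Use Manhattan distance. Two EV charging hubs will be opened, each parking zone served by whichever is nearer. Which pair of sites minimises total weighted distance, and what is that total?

Evaluate every pair (each demand assigned to the nearer of the two):
  {α, β}: total = 1058
  {β, δ}: total = 1198
  {β, γ}: total = 1223
  {α, δ}: total = 1290
  {γ, δ}: total = 1506
  {α, γ}: total = 1975
Best pair: {α, β} with total 1058.

{α, β}, total 1058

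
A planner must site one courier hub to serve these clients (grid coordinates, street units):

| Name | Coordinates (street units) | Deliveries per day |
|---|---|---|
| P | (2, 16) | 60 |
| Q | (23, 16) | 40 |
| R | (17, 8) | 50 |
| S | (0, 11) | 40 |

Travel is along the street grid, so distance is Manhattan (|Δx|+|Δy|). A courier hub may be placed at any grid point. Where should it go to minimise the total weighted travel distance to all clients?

(2, 16)

Manhattan distance separates: Σwᵢ(|x−xᵢ|+|y−yᵢ|) = Σwᵢ|x−xᵢ| + Σwᵢ|y−yᵢ|, so x and y are optimised independently as 1-D weighted medians.
Total weight W = 190; half = 95.
x-coordinate, sorted with cumulative weight:
  x=0 (S, w=40) cum 40
  x=2 (P, w=60) cum 100  ← median
  x=17 (R, w=50) cum 150
  x=23 (Q, w=40) cum 190
⇒ x* = 2
y-coordinate, sorted with cumulative weight:
  y=8 (R, w=50) cum 50
  y=11 (S, w=40) cum 90
  y=16 (P, w=60) cum 150  ← median
  y=16 (Q, w=40) cum 190
⇒ y* = 16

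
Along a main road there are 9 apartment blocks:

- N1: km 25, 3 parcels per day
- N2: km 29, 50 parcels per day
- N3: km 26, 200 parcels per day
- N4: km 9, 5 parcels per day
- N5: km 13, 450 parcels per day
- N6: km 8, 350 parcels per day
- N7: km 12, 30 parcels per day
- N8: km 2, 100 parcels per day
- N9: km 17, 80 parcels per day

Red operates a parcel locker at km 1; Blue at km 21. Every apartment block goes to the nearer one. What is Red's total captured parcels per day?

The indifferent point is the midpoint (1+21)/2 = 11; apartment blocks left of it (closer to Red at 1) go to Red, those right go to Blue.
  N8 at 2 (w=100) → Red
  N6 at 8 (w=350) → Red
  N4 at 9 (w=5) → Red
  N7 at 12 (w=30) → Blue
  N5 at 13 (w=450) → Blue
  N9 at 17 (w=80) → Blue
  N1 at 25 (w=3) → Blue
  N3 at 26 (w=200) → Blue
  N2 at 29 (w=50) → Blue
Red captures 455; Blue captures 813.

455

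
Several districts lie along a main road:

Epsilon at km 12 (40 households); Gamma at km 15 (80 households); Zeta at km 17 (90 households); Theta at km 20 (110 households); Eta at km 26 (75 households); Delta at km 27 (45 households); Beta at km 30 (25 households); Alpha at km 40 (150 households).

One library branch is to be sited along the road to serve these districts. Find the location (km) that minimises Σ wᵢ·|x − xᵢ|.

x = 20

For a sum of weighted absolute distances on a line, the optimum is the weighted median (not the mean). Total weight W = 615; half-weight = 307.5.
Sort by position and accumulate weight:
  km 12 (Epsilon, w=40) → cum 40
  km 15 (Gamma, w=80) → cum 120
  km 17 (Zeta, w=90) → cum 210
  km 20 (Theta, w=110) → cum 320  ≥ 307.5 → median here
  km 26 (Eta, w=75) → cum 395
  km 27 (Delta, w=45) → cum 440
  km 30 (Beta, w=25) → cum 465
  km 40 (Alpha, w=150) → cum 615
Optimal location: km 20.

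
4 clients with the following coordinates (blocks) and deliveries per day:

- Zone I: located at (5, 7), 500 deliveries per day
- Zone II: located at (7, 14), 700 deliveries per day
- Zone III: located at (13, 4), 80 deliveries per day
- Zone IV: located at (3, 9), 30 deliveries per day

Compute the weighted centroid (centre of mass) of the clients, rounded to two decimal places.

(6.51, 10.60)

The minimiser of Σwᵢ‖p−pᵢ‖² is the weighted centroid p* = (Σwᵢpᵢ)/(Σwᵢ).
Σwᵢ = 1310.
Σwᵢxᵢ = 500·5 + 700·7 + 80·13 + 30·3 = 8530.
Σwᵢyᵢ = 500·7 + 700·14 + 80·4 + 30·9 = 13890.
x* = 8530/1310 = 6.51, y* = 13890/1310 = 10.60.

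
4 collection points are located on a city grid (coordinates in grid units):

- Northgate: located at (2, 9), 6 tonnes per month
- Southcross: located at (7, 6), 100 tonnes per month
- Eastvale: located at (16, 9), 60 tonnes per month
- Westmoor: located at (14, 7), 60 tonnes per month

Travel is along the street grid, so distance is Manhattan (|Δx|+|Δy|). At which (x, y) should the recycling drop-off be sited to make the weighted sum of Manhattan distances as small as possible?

(14, 7)

Manhattan distance separates: Σwᵢ(|x−xᵢ|+|y−yᵢ|) = Σwᵢ|x−xᵢ| + Σwᵢ|y−yᵢ|, so x and y are optimised independently as 1-D weighted medians.
Total weight W = 226; half = 113.
x-coordinate, sorted with cumulative weight:
  x=2 (Northgate, w=6) cum 6
  x=7 (Southcross, w=100) cum 106
  x=14 (Westmoor, w=60) cum 166  ← median
  x=16 (Eastvale, w=60) cum 226
⇒ x* = 14
y-coordinate, sorted with cumulative weight:
  y=6 (Southcross, w=100) cum 100
  y=7 (Westmoor, w=60) cum 160  ← median
  y=9 (Northgate, w=6) cum 166
  y=9 (Eastvale, w=60) cum 226
⇒ y* = 7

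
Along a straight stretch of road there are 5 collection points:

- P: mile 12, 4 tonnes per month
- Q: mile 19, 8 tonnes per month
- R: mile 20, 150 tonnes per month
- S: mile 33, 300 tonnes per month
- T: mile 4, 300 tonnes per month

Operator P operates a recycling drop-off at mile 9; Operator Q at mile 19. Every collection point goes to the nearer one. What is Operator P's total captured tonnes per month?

The indifferent point is the midpoint (9+19)/2 = 14; collection points left of it (closer to Operator P at 9) go to Operator P, those right go to Operator Q.
  T at 4 (w=300) → Operator P
  P at 12 (w=4) → Operator P
  Q at 19 (w=8) → Operator Q
  R at 20 (w=150) → Operator Q
  S at 33 (w=300) → Operator Q
Operator P captures 304; Operator Q captures 458.

304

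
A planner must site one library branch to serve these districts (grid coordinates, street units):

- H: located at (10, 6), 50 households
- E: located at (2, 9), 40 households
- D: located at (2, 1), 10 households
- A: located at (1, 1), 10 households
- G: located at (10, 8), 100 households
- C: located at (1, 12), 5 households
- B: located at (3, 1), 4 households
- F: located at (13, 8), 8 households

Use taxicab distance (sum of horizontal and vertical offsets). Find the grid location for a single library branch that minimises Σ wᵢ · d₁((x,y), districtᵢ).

(10, 8)

Manhattan distance separates: Σwᵢ(|x−xᵢ|+|y−yᵢ|) = Σwᵢ|x−xᵢ| + Σwᵢ|y−yᵢ|, so x and y are optimised independently as 1-D weighted medians.
Total weight W = 227; half = 113.5.
x-coordinate, sorted with cumulative weight:
  x=1 (A, w=10) cum 10
  x=1 (C, w=5) cum 15
  x=2 (E, w=40) cum 55
  x=2 (D, w=10) cum 65
  x=3 (B, w=4) cum 69
  x=10 (H, w=50) cum 119  ← median
  x=10 (G, w=100) cum 219
  x=13 (F, w=8) cum 227
⇒ x* = 10
y-coordinate, sorted with cumulative weight:
  y=1 (D, w=10) cum 10
  y=1 (A, w=10) cum 20
  y=1 (B, w=4) cum 24
  y=6 (H, w=50) cum 74
  y=8 (G, w=100) cum 174  ← median
  y=8 (F, w=8) cum 182
  y=9 (E, w=40) cum 222
  y=12 (C, w=5) cum 227
⇒ y* = 8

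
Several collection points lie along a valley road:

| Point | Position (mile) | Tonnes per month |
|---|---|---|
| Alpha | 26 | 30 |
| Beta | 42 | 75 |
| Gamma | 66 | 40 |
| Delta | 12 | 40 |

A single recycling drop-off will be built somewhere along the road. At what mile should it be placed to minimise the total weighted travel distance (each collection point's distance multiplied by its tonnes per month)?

For a sum of weighted absolute distances on a line, the optimum is the weighted median (not the mean). Total weight W = 185; half-weight = 92.5.
Sort by position and accumulate weight:
  mile 12 (Delta, w=40) → cum 40
  mile 26 (Alpha, w=30) → cum 70
  mile 42 (Beta, w=75) → cum 145  ≥ 92.5 → median here
  mile 66 (Gamma, w=40) → cum 185
Optimal location: mile 42.

x = 42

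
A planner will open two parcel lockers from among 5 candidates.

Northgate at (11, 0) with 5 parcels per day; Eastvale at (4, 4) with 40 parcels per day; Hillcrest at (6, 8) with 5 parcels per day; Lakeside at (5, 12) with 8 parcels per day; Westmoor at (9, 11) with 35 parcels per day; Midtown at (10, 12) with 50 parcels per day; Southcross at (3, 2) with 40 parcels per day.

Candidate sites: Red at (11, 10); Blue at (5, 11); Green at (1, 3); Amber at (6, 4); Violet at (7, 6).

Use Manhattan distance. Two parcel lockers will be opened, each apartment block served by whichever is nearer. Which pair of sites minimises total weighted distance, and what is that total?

Evaluate every pair (each demand assigned to the nearer of the two):
  {Red, Amber}: total = 664
  {Red, Green}: total = 684
  {Blue, Amber}: total = 793
  {Blue, Green}: total = 813
  {Red, Violet}: total = 904
  {Blue, Violet}: total = 1033
  {Red, Blue}: total = 1093
  {Amber, Violet}: total = 1099
  {Green, Violet}: total = 1104
  {Green, Amber}: total = 1287
Best pair: {Red, Amber} with total 664.

{Red, Amber}, total 664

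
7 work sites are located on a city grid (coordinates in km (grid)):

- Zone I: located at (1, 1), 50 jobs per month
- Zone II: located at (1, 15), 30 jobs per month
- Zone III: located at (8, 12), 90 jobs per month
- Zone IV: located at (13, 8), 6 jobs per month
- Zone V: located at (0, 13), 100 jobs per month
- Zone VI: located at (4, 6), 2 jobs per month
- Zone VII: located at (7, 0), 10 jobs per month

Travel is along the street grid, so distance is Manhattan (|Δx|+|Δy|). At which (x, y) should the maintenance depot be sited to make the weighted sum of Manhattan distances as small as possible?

Manhattan distance separates: Σwᵢ(|x−xᵢ|+|y−yᵢ|) = Σwᵢ|x−xᵢ| + Σwᵢ|y−yᵢ|, so x and y are optimised independently as 1-D weighted medians.
Total weight W = 288; half = 144.
x-coordinate, sorted with cumulative weight:
  x=0 (Zone V, w=100) cum 100
  x=1 (Zone I, w=50) cum 150  ← median
  x=1 (Zone II, w=30) cum 180
  x=4 (Zone VI, w=2) cum 182
  x=7 (Zone VII, w=10) cum 192
  x=8 (Zone III, w=90) cum 282
  x=13 (Zone IV, w=6) cum 288
⇒ x* = 1
y-coordinate, sorted with cumulative weight:
  y=0 (Zone VII, w=10) cum 10
  y=1 (Zone I, w=50) cum 60
  y=6 (Zone VI, w=2) cum 62
  y=8 (Zone IV, w=6) cum 68
  y=12 (Zone III, w=90) cum 158  ← median
  y=13 (Zone V, w=100) cum 258
  y=15 (Zone II, w=30) cum 288
⇒ y* = 12

(1, 12)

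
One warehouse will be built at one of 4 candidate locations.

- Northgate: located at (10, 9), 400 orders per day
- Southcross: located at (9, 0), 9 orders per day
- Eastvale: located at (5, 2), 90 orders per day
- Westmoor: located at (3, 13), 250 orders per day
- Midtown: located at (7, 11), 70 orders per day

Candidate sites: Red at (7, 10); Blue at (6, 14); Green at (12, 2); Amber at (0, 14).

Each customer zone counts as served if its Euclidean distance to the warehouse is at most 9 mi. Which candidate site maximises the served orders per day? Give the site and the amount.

Coverage radius r = 9 mi; a point is covered iff (Δx)²+(Δy)² ≤ 9² = 81.
  Red (7, 10): covers {Northgate, Eastvale, Westmoor, Midtown} → 810
  Blue (6, 14): covers {Northgate, Westmoor, Midtown} → 720
  Green (12, 2): covers {Northgate, Southcross, Eastvale} → 499
  Amber (0, 14): covers {Westmoor, Midtown} → 320
Maximum coverage at Red: 810 orders per day.

Red, covering 810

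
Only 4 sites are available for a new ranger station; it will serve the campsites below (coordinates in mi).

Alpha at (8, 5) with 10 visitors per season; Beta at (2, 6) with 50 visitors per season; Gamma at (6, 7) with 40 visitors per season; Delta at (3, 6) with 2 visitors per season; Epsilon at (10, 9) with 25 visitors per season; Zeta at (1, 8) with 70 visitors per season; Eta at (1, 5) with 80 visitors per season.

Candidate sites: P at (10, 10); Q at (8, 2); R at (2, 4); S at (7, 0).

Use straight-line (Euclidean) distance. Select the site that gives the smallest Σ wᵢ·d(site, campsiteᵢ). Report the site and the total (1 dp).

R, total 1002.9 mi

Total weighted distance at each candidate:
  P (10, 10): total = 2211.2
  Q (8, 2): total = 2055.4
  R (2, 4): total = 1002.9
  S (7, 0): total = 2300.8
Minimum is at R with total 1002.9 mi.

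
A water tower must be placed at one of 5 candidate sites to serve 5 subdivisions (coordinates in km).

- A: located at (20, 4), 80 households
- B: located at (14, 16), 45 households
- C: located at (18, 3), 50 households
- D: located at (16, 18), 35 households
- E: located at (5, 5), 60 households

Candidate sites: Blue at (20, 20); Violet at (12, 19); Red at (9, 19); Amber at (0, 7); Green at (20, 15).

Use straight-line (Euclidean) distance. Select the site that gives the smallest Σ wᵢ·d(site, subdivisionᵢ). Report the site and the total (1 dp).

Green, total 3018.7 km

Total weighted distance at each candidate:
  Blue (20, 20): total = 3889.7
  Violet (12, 19): total = 3460.1
  Red (9, 19): total = 3789.5
  Amber (0, 7): total = 4291.5
  Green (20, 15): total = 3018.7
Minimum is at Green with total 3018.7 km.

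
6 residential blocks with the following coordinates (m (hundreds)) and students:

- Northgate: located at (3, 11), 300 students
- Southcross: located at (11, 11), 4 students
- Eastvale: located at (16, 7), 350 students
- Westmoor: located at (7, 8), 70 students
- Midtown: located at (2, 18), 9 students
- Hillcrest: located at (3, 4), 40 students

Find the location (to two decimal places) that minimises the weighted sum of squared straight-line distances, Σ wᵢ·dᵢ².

The minimiser of Σwᵢ‖p−pᵢ‖² is the weighted centroid p* = (Σwᵢpᵢ)/(Σwᵢ).
Σwᵢ = 773.
Σwᵢxᵢ = 300·3 + 4·11 + 350·16 + 70·7 + 9·2 + 40·3 = 7172.
Σwᵢyᵢ = 300·11 + 4·11 + 350·7 + 70·8 + 9·18 + 40·4 = 6676.
x* = 7172/773 = 9.28, y* = 6676/773 = 8.64.

(9.28, 8.64)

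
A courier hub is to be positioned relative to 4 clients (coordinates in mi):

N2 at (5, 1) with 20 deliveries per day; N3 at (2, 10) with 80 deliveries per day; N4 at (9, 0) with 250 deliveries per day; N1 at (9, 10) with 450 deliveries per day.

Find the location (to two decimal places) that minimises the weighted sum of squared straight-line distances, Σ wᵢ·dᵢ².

The minimiser of Σwᵢ‖p−pᵢ‖² is the weighted centroid p* = (Σwᵢpᵢ)/(Σwᵢ).
Σwᵢ = 800.
Σwᵢxᵢ = 20·5 + 80·2 + 250·9 + 450·9 = 6560.
Σwᵢyᵢ = 20·1 + 80·10 + 250·0 + 450·10 = 5320.
x* = 6560/800 = 8.20, y* = 5320/800 = 6.65.

(8.20, 6.65)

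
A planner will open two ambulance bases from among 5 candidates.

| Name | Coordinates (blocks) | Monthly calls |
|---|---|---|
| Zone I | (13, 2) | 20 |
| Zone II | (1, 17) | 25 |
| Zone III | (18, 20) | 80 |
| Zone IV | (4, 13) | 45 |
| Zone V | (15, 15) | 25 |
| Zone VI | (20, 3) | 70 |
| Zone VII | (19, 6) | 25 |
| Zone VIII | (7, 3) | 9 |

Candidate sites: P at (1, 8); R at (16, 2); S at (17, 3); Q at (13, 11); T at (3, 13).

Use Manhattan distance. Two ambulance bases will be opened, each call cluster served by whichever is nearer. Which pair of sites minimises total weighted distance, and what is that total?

Evaluate every pair (each demand assigned to the nearer of the two):
  {S, T}: total = 2510
  {S, Q}: total = 2740
  {R, T}: total = 2820
  {R, Q}: total = 2890
  {P, S}: total = 2900
  {Q, T}: total = 3096
  {P, R}: total = 3210
  {P, Q}: total = 3459
  {R, S}: total = 4060
  {P, T}: total = 4944
Best pair: {S, T} with total 2510.

{S, T}, total 2510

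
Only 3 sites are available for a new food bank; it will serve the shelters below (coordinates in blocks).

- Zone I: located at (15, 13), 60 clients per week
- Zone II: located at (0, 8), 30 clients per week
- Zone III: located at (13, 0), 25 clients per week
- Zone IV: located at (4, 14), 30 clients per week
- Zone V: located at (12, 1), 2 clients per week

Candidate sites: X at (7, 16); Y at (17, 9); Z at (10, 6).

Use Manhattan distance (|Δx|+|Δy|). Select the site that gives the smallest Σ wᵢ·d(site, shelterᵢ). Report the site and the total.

Z, total 1739 blocks

Total weighted distance at each candidate:
  X (7, 16): total = 1850
  Y (17, 9): total = 1791
  Z (10, 6): total = 1739
Minimum is at Z with total 1739 blocks.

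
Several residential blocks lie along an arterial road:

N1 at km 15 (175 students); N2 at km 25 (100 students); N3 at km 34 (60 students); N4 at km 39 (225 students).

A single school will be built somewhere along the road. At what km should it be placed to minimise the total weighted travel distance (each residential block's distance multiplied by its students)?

x = 34

For a sum of weighted absolute distances on a line, the optimum is the weighted median (not the mean). Total weight W = 560; half-weight = 280.
Sort by position and accumulate weight:
  km 15 (N1, w=175) → cum 175
  km 25 (N2, w=100) → cum 275
  km 34 (N3, w=60) → cum 335  ≥ 280 → median here
  km 39 (N4, w=225) → cum 560
Optimal location: km 34.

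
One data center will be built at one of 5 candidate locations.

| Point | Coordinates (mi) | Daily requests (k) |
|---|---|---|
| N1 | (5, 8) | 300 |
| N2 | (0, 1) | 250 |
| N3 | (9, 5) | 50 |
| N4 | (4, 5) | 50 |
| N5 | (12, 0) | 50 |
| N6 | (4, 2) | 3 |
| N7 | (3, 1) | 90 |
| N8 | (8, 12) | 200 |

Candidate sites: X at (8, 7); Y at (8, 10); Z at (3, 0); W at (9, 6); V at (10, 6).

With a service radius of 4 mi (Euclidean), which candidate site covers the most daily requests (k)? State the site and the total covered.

Coverage radius r = 4 mi; a point is covered iff (Δx)²+(Δy)² ≤ 4² = 16.
  X (8, 7): covers {N1, N3} → 350
  Y (8, 10): covers {N1, N8} → 500
  Z (3, 0): covers {N2, N6, N7} → 343
  W (9, 6): covers {N3} → 50
  V (10, 6): covers {N3} → 50
Maximum coverage at Y: 500 daily requests (k).

Y, covering 500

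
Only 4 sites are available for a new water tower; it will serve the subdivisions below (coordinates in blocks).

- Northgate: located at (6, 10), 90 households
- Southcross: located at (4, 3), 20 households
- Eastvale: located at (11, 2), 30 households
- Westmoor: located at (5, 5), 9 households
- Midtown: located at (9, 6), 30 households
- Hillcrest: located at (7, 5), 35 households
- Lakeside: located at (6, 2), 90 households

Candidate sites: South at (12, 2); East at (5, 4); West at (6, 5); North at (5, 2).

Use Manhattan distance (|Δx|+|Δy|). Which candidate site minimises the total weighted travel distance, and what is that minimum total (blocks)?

Total weighted distance at each candidate:
  South (12, 2): total = 2590
  East (5, 4): total = 1474
  West (6, 5): total = 1204
  North (5, 2): total = 1562
Minimum is at West with total 1204 blocks.

West, total 1204 blocks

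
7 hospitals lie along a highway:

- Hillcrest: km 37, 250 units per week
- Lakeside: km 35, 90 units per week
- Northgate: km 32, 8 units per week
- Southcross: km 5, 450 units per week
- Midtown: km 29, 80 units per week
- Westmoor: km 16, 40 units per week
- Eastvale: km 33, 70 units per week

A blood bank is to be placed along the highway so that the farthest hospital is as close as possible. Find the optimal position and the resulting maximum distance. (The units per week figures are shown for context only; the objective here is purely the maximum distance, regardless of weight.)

location 21, max distance 16

The 1-center on a line is the midpoint of the two extreme points: leftmost at 5, rightmost at 37.
Optimal location = (5 + 37)/2 = 21; maximum distance = (37 − 5)/2 = 16.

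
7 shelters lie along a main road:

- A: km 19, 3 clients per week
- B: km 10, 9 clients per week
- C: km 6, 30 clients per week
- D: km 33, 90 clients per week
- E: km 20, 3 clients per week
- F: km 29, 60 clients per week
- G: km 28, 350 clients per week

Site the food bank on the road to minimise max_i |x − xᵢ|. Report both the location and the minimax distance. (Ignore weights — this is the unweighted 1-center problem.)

The 1-center on a line is the midpoint of the two extreme points: leftmost at 6, rightmost at 33.
Optimal location = (6 + 33)/2 = 19.5; maximum distance = (33 − 6)/2 = 13.5.

location 19.5, max distance 13.5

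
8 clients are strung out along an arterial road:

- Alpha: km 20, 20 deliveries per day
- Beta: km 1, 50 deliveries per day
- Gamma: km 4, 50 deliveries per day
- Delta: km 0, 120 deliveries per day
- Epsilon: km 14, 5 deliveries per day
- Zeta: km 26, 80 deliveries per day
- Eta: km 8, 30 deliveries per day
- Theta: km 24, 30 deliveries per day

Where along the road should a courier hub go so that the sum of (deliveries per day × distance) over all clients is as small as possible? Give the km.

For a sum of weighted absolute distances on a line, the optimum is the weighted median (not the mean). Total weight W = 385; half-weight = 192.5.
Sort by position and accumulate weight:
  km 0 (Delta, w=120) → cum 120
  km 1 (Beta, w=50) → cum 170
  km 4 (Gamma, w=50) → cum 220  ≥ 192.5 → median here
  km 8 (Eta, w=30) → cum 250
  km 14 (Epsilon, w=5) → cum 255
  km 20 (Alpha, w=20) → cum 275
  km 24 (Theta, w=30) → cum 305
  km 26 (Zeta, w=80) → cum 385
Optimal location: km 4.

x = 4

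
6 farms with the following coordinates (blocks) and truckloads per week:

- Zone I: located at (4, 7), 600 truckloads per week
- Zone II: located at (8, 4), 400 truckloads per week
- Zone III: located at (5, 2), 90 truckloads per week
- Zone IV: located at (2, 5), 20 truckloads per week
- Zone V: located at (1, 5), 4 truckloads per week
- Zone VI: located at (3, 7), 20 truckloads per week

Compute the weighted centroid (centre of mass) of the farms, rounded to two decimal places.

The minimiser of Σwᵢ‖p−pᵢ‖² is the weighted centroid p* = (Σwᵢpᵢ)/(Σwᵢ).
Σwᵢ = 1134.
Σwᵢxᵢ = 600·4 + 400·8 + 90·5 + 20·2 + 4·1 + 20·3 = 6154.
Σwᵢyᵢ = 600·7 + 400·4 + 90·2 + 20·5 + 4·5 + 20·7 = 6240.
x* = 6154/1134 = 5.43, y* = 6240/1134 = 5.50.

(5.43, 5.50)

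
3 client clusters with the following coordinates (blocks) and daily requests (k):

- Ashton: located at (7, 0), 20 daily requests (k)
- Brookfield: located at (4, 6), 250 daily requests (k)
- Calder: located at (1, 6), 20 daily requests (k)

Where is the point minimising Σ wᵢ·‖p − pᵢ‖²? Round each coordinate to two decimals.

(4.00, 5.59)

The minimiser of Σwᵢ‖p−pᵢ‖² is the weighted centroid p* = (Σwᵢpᵢ)/(Σwᵢ).
Σwᵢ = 290.
Σwᵢxᵢ = 20·7 + 250·4 + 20·1 = 1160.
Σwᵢyᵢ = 20·0 + 250·6 + 20·6 = 1620.
x* = 1160/290 = 4.00, y* = 1620/290 = 5.59.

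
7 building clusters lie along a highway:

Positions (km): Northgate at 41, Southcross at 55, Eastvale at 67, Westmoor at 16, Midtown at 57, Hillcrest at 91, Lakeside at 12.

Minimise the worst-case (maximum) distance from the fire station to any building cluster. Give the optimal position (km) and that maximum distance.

The 1-center on a line is the midpoint of the two extreme points: leftmost at 12, rightmost at 91.
Optimal location = (12 + 91)/2 = 51.5; maximum distance = (91 − 12)/2 = 39.5.

location 51.5, max distance 39.5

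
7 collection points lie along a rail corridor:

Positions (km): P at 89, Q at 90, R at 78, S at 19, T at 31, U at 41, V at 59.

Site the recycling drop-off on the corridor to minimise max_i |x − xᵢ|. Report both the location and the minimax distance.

The 1-center on a line is the midpoint of the two extreme points: leftmost at 19, rightmost at 90.
Optimal location = (19 + 90)/2 = 54.5; maximum distance = (90 − 19)/2 = 35.5.

location 54.5, max distance 35.5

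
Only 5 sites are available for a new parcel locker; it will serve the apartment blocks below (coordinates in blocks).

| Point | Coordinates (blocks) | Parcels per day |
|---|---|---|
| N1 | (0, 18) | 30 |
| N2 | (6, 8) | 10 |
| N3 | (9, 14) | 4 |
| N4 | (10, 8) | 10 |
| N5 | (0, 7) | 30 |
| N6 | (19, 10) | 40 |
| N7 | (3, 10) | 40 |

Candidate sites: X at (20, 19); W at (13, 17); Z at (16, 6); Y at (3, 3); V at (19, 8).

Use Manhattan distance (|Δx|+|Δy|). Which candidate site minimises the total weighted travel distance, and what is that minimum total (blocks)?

Y, total 2218 blocks

Total weighted distance at each candidate:
  X (20, 19): total = 3554
  W (13, 17): total = 2618
  Z (16, 6): total = 2570
  Y (3, 3): total = 2218
  V (19, 8): total = 2554
Minimum is at Y with total 2218 blocks.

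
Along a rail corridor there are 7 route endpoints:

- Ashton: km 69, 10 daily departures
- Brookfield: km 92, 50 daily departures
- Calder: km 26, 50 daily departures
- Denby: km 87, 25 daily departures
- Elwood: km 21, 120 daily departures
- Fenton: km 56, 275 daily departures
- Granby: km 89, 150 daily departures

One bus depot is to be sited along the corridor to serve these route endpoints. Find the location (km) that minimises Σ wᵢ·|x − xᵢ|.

For a sum of weighted absolute distances on a line, the optimum is the weighted median (not the mean). Total weight W = 680; half-weight = 340.
Sort by position and accumulate weight:
  km 21 (Elwood, w=120) → cum 120
  km 26 (Calder, w=50) → cum 170
  km 56 (Fenton, w=275) → cum 445  ≥ 340 → median here
  km 69 (Ashton, w=10) → cum 455
  km 87 (Denby, w=25) → cum 480
  km 89 (Granby, w=150) → cum 630
  km 92 (Brookfield, w=50) → cum 680
Optimal location: km 56.

x = 56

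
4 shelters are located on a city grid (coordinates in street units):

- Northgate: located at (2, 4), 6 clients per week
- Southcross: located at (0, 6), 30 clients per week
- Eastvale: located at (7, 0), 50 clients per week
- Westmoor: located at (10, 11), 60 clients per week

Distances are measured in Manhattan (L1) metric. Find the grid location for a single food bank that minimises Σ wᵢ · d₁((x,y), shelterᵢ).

(7, 6)

Manhattan distance separates: Σwᵢ(|x−xᵢ|+|y−yᵢ|) = Σwᵢ|x−xᵢ| + Σwᵢ|y−yᵢ|, so x and y are optimised independently as 1-D weighted medians.
Total weight W = 146; half = 73.
x-coordinate, sorted with cumulative weight:
  x=0 (Southcross, w=30) cum 30
  x=2 (Northgate, w=6) cum 36
  x=7 (Eastvale, w=50) cum 86  ← median
  x=10 (Westmoor, w=60) cum 146
⇒ x* = 7
y-coordinate, sorted with cumulative weight:
  y=0 (Eastvale, w=50) cum 50
  y=4 (Northgate, w=6) cum 56
  y=6 (Southcross, w=30) cum 86  ← median
  y=11 (Westmoor, w=60) cum 146
⇒ y* = 6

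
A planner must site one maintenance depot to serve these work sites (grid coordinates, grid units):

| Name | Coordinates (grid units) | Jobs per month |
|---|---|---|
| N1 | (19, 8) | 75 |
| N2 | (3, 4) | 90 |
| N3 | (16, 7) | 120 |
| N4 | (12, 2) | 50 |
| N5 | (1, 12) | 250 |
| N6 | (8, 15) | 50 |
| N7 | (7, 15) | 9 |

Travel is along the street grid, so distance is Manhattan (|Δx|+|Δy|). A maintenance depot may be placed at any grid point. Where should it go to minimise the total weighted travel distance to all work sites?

Manhattan distance separates: Σwᵢ(|x−xᵢ|+|y−yᵢ|) = Σwᵢ|x−xᵢ| + Σwᵢ|y−yᵢ|, so x and y are optimised independently as 1-D weighted medians.
Total weight W = 644; half = 322.
x-coordinate, sorted with cumulative weight:
  x=1 (N5, w=250) cum 250
  x=3 (N2, w=90) cum 340  ← median
  x=7 (N7, w=9) cum 349
  x=8 (N6, w=50) cum 399
  x=12 (N4, w=50) cum 449
  x=16 (N3, w=120) cum 569
  x=19 (N1, w=75) cum 644
⇒ x* = 3
y-coordinate, sorted with cumulative weight:
  y=2 (N4, w=50) cum 50
  y=4 (N2, w=90) cum 140
  y=7 (N3, w=120) cum 260
  y=8 (N1, w=75) cum 335  ← median
  y=12 (N5, w=250) cum 585
  y=15 (N6, w=50) cum 635
  y=15 (N7, w=9) cum 644
⇒ y* = 8

(3, 8)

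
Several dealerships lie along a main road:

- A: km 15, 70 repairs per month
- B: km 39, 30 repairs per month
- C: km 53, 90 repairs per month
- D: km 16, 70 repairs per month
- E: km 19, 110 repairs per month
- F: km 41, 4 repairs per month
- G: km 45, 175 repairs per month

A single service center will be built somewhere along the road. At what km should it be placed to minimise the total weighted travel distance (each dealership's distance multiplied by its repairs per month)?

For a sum of weighted absolute distances on a line, the optimum is the weighted median (not the mean). Total weight W = 549; half-weight = 274.5.
Sort by position and accumulate weight:
  km 15 (A, w=70) → cum 70
  km 16 (D, w=70) → cum 140
  km 19 (E, w=110) → cum 250
  km 39 (B, w=30) → cum 280  ≥ 274.5 → median here
  km 41 (F, w=4) → cum 284
  km 45 (G, w=175) → cum 459
  km 53 (C, w=90) → cum 549
Optimal location: km 39.

x = 39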